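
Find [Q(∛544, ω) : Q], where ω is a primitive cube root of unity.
[Q(∛544, ω) : Q] = 6

[Q(∛544):Q] = 3 (min poly x^3 - 544, irreducible since 544 is not a perfect cube). [Q(ω):Q] = 2 (min poly x^2 + x + 1). Since Q(∛544) ⊂ R and ω ∉ R, we have ω ∉ Q(∛544), so x^2 + x + 1 remains irreducible over Q(∛544) and [Q(∛544, ω) : Q(∛544)] = 2. By the tower law, [Q(∛544, ω) : Q] = 3 · 2 = 6. (In fact Q(∛544, ω) is the splitting field of x^3 - 544 over Q.)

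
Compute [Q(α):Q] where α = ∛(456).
[Q(α):Q] = 3

The minimal polynomial of α is x^3 - 456, irreducible over Q since 456 is not a perfect cube (so x^3 - 456 has no rational root). Hence [Q(α):Q] = deg(m_α) = 3.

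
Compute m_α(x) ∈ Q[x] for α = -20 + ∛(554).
m_α(x) = x^3 + 60x^2 + 1200x + 7446

Set β = α + 20 = ∛(554), so β^3 = 554. Then (α + 20)^3 - 554 = 0, i.e. α is a root of g(x) = (x + 20)^3 - 554 = x^3 + 60x^2 + 1200x + 7446. Since g(x) = h(x + 20) where h(x) = x^3 - 554, and h is irreducible over Q (because 554 is not a perfect cube, so h has no rational root, and a monic cubic with no rational root is irreducible), g is also irreducible (irreducibility is preserved under the substitution x → x + 20). Hence m_α(x) = x^3 + 60x^2 + 1200x + 7446.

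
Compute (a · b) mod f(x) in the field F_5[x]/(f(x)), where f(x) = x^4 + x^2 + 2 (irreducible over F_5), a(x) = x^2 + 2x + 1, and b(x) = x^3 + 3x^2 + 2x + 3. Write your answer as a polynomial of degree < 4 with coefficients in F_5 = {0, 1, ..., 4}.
a · b ≡ 3x^3 + x + 3 (mod f(x))

Multiply in F_5[x]: a(x)·b(x) = (x^2 + 2x + 1)·(x^3 + 3x^2 + 2x + 3) = x^5 + 4x^3 + 3x + 3. This has degree ≥ 4, so divide by f(x) over F_5: x^5 + 4x^3 + 3x + 3 = (x)·(x^4 + x^2 + 2) + (3x^3 + x + 3). Hence a·b ≡ 3x^3 + x + 3 (mod f). (F_5[x]/(f) is a field with 5^4 = 625 elements since f is irreducible of degree 4.)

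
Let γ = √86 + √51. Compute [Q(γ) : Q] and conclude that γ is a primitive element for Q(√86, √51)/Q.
[Q(γ) : Q] = 4 (equivalently, Q(γ) = Q(√86, √51))

Obviously Q(γ) ⊆ Q(√86, √51), and [Q(√86, √51):Q] = 4 (since 86, 51 are distinct squarefree integers > 1 with 4386 not a perfect square). To show equality we compute the minimal polynomial of γ. From γ = √86 + √51: γ^2 = 86 + 2√(4386) + 51 = 137 + 2√(4386), so γ^2 - 137 = 2√(4386); squaring, (γ^2 - 137)^2 = 4·4386, i.e. γ^4 - 274γ^2 + 18769 - 17544 = 0, i.e. γ^4 - 274γ^2 + 1225 = 0. So γ is a root of x^4 - 274x^2 + 1225. This polynomial is irreducible over Q: it has no rational root (each ±√86 ± √51 is irrational), and any factorization into two quadratics over Q would force √(4386) ∈ Q (pairing opposite roots) or √86, √51 ∈ Q (other pairings), all impossible. Hence [Q(γ):Q] = 4 = [Q(√86, √51):Q], so Q(γ) = Q(√86, √51).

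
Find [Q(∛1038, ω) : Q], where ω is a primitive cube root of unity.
[Q(∛1038, ω) : Q] = 6

[Q(∛1038):Q] = 3 (min poly x^3 - 1038, irreducible since 1038 is not a perfect cube). [Q(ω):Q] = 2 (min poly x^2 + x + 1). Since Q(∛1038) ⊂ R and ω ∉ R, we have ω ∉ Q(∛1038), so x^2 + x + 1 remains irreducible over Q(∛1038) and [Q(∛1038, ω) : Q(∛1038)] = 2. By the tower law, [Q(∛1038, ω) : Q] = 3 · 2 = 6. (In fact Q(∛1038, ω) is the splitting field of x^3 - 1038 over Q.)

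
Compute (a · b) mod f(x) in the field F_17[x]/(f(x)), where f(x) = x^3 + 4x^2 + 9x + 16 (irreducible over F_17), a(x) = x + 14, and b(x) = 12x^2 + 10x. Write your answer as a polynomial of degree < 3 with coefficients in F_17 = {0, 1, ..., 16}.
a · b ≡ 11x^2 + 15x + 12 (mod f(x))

Multiply in F_17[x]: a(x)·b(x) = (x + 14)·(12x^2 + 10x) = 12x^3 + 8x^2 + 4x. This has degree ≥ 3, so divide by f(x) over F_17: 12x^3 + 8x^2 + 4x = (12)·(x^3 + 4x^2 + 9x + 16) + (11x^2 + 15x + 12). Hence a·b ≡ 11x^2 + 15x + 12 (mod f). (F_17[x]/(f) is a field with 17^3 = 4913 elements since f is irreducible of degree 3.)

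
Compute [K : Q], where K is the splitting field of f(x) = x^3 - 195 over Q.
[K : Q] = 6

The roots of x^3 - 195 are ∛195, ω∛195, ω^2∛195 where ω = e^(2πi/3) is a primitive cube root of unity, so K = Q(∛195, ω). Now [Q(∛195):Q] = 3 (since 195 is not a perfect cube, x^3 - 195 is irreducible) and [Q(ω):Q] = 2. Both 2 and 3 divide [K:Q], and [K:Q] ≤ 3·2 = 6, so [K:Q] = 6. (Equivalently: Q(∛195) ⊂ R but ω ∉ R, so [K : Q(∛195)] = 2.)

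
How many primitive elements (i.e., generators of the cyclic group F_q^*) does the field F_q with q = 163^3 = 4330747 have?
There are φ(4330746) = 1154736 primitive elements

F_q^* is cyclic of order q - 1 = 4330746. A cyclic group of order m has exactly φ(m) generators. Here m = 4330746 = 2 · 3^5 · 7 · 19 · 67, so the number of primitive elements is φ(4330746) = 1154736.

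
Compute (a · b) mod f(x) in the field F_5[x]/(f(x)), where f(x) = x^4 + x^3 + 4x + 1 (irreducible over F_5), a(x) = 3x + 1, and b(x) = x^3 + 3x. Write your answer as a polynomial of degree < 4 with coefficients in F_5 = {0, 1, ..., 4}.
a · b ≡ 3x^3 + 4x^2 + x + 2 (mod f(x))

Multiply in F_5[x]: a(x)·b(x) = (3x + 1)·(x^3 + 3x) = 3x^4 + x^3 + 4x^2 + 3x. This has degree ≥ 4, so divide by f(x) over F_5: 3x^4 + x^3 + 4x^2 + 3x = (3)·(x^4 + x^3 + 4x + 1) + (3x^3 + 4x^2 + x + 2). Hence a·b ≡ 3x^3 + 4x^2 + x + 2 (mod f). (F_5[x]/(f) is a field with 5^4 = 625 elements since f is irreducible of degree 4.)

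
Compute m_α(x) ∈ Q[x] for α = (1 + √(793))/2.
m_α(x) = x^2 - x - 198

From 2α - 1 = √(793), squaring gives (2α - 1)^2 = 793, i.e. 4α^2 - 4α + 1 = 793, so α^2 - α + (1 - 793)/4 = 0. Since 793 ≡ 1 (mod 4), (1 - 793)/4 = -198 ∈ Z. The polynomial x^2 - x - 198 has discriminant 1 - 4·(-198) = 793, which is not a perfect square in Q (d = 793 is squarefree and ≠ 1), so x^2 - x - 198 is irreducible over Q. It is the minimal polynomial of α.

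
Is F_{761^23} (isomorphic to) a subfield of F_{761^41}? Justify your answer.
No: F_{761^23} is not a subfield of F_{761^41}

F_{p^m} embeds in F_{p^n} iff m | n. Here 23 ∤ 41 (since 41 = 1·23 + 18 with remainder 18 ≠ 0), so F_{761^23} is not a subfield of F_{761^41}. Equivalently: if it were, the tower law would give 23 = [F_{761^23}:F_761] dividing [F_{761^41}:F_761] = 41, contradiction.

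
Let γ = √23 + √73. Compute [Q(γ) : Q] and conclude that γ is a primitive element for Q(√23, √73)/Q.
[Q(γ) : Q] = 4 (equivalently, Q(γ) = Q(√23, √73))

Obviously Q(γ) ⊆ Q(√23, √73), and [Q(√23, √73):Q] = 4 (since 23, 73 are distinct squarefree integers > 1 with 1679 not a perfect square). To show equality we compute the minimal polynomial of γ. From γ = √23 + √73: γ^2 = 23 + 2√(1679) + 73 = 96 + 2√(1679), so γ^2 - 96 = 2√(1679); squaring, (γ^2 - 96)^2 = 4·1679, i.e. γ^4 - 192γ^2 + 9216 - 6716 = 0, i.e. γ^4 - 192γ^2 + 2500 = 0. So γ is a root of x^4 - 192x^2 + 2500. This polynomial is irreducible over Q: it has no rational root (each ±√23 ± √73 is irrational), and any factorization into two quadratics over Q would force √(1679) ∈ Q (pairing opposite roots) or √23, √73 ∈ Q (other pairings), all impossible. Hence [Q(γ):Q] = 4 = [Q(√23, √73):Q], so Q(γ) = Q(√23, √73).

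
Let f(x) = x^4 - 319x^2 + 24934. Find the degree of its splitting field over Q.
[K : Q] = 4

Solving the quadratic in x^2: x^2 = (319 ± √(319^2 - 4·24934))/2 = (319 ± √2025)/2 = (319 ± 45)/2, giving x^2 = 182 or x^2 = 137. So f(x) = (x^2 - 182)(x^2 - 137) and the roots of f are ±√182, ±√137. Hence the splitting field is K = Q(√182, √137). Since 182 and 137 are distinct squarefree integers > 1, their product 24934 is not a perfect square, so √137 ∉ Q(√182). By the tower law [K:Q] = [Q(√182,√137):Q(√182)] · [Q(√182):Q] = 2 · 2 = 4.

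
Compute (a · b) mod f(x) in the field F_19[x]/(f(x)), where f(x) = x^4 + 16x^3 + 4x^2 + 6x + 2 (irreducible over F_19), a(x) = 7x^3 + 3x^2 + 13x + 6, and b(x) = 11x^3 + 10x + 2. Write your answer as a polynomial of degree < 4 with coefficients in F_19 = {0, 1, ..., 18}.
a · b ≡ 18x^3 + 18x^2 + 12x + 5 (mod f(x))

Multiply in F_19[x]: a(x)·b(x) = (7x^3 + 3x^2 + 13x + 6)·(11x^3 + 10x + 2) = x^6 + 14x^5 + 4x^4 + 15x^3 + 3x^2 + 10x + 12. This has degree ≥ 4, so divide by f(x) over F_19: x^6 + 14x^5 + 4x^4 + 15x^3 + 3x^2 + 10x + 12 = (x^2 + 17x + 13)·(x^4 + 16x^3 + 4x^2 + 6x + 2) + (18x^3 + 18x^2 + 12x + 5). Hence a·b ≡ 18x^3 + 18x^2 + 12x + 5 (mod f). (F_19[x]/(f) is a field with 19^4 = 130321 elements since f is irreducible of degree 4.)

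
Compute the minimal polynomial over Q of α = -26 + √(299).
m_α(x) = x^2 + 52x + 377

From α + 26 = √(299), squaring gives (α + 26)^2 = 299, i.e. α^2 + 52α + 676 = 299, so α^2 + 52α + 377 = 0. The discriminant of x^2 + 52x + 377 is (52)^2 - 4·(377) = 2704 - 1508 = 1196, and 4·(299) is not a perfect square in Q since 299 is squarefree and ≠ 1. Hence x^2 + 52x + 377 is irreducible over Q and is the minimal polynomial of α.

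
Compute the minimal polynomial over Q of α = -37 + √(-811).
m_α(x) = x^2 + 74x + 2180

From α + 37 = √(-811), squaring gives (α + 37)^2 = -811, i.e. α^2 + 74α + 1369 = -811, so α^2 + 74α + 2180 = 0. The discriminant of x^2 + 74x + 2180 is (74)^2 - 4·(2180) = 5476 - 8720 = -3244, and 4·(-811) is not a perfect square in Q since -811 is squarefree and ≠ 1. Hence x^2 + 74x + 2180 is irreducible over Q and is the minimal polynomial of α.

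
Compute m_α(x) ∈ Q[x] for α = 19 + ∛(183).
m_α(x) = x^3 - 57x^2 + 1083x - 7042

Set β = α - 19 = ∛(183), so β^3 = 183. Then (α - 19)^3 - 183 = 0, i.e. α is a root of g(x) = (x - 19)^3 - 183 = x^3 - 57x^2 + 1083x - 7042. Since g(x) = h(x - 19) where h(x) = x^3 - 183, and h is irreducible over Q (because 183 is not a perfect cube, so h has no rational root, and a monic cubic with no rational root is irreducible), g is also irreducible (irreducibility is preserved under the substitution x → x - 19). Hence m_α(x) = x^3 - 57x^2 + 1083x - 7042.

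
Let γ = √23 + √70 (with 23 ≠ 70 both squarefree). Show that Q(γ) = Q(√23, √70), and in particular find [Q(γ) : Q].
[Q(γ) : Q] = 4 (equivalently, Q(γ) = Q(√23, √70))

Obviously Q(γ) ⊆ Q(√23, √70), and [Q(√23, √70):Q] = 4 (since 23, 70 are distinct squarefree integers > 1 with 1610 not a perfect square). To show equality we compute the minimal polynomial of γ. From γ = √23 + √70: γ^2 = 23 + 2√(1610) + 70 = 93 + 2√(1610), so γ^2 - 93 = 2√(1610); squaring, (γ^2 - 93)^2 = 4·1610, i.e. γ^4 - 186γ^2 + 8649 - 6440 = 0, i.e. γ^4 - 186γ^2 + 2209 = 0. So γ is a root of x^4 - 186x^2 + 2209. This polynomial is irreducible over Q: it has no rational root (each ±√23 ± √70 is irrational), and any factorization into two quadratics over Q would force √(1610) ∈ Q (pairing opposite roots) or √23, √70 ∈ Q (other pairings), all impossible. Hence [Q(γ):Q] = 4 = [Q(√23, √70):Q], so Q(γ) = Q(√23, √70).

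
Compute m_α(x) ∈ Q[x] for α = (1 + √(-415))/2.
m_α(x) = x^2 - x + 104

From 2α - 1 = √(-415), squaring gives (2α - 1)^2 = -415, i.e. 4α^2 - 4α + 1 = -415, so α^2 - α + (1 + 415)/4 = 0. Since -415 ≡ 1 (mod 4), (1 + 415)/4 = 104 ∈ Z. The polynomial x^2 - x + 104 has discriminant 1 - 4·(104) = -415, which is not a perfect square in Q (d = -415 is squarefree and ≠ 1), so x^2 - x + 104 is irreducible over Q. It is the minimal polynomial of α.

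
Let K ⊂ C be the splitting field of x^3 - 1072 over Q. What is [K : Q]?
[K : Q] = 6

The roots of x^3 - 1072 are ∛1072, ω∛1072, ω^2∛1072 where ω = e^(2πi/3) is a primitive cube root of unity, so K = Q(∛1072, ω). Now [Q(∛1072):Q] = 3 (since 1072 is not a perfect cube, x^3 - 1072 is irreducible) and [Q(ω):Q] = 2. Both 2 and 3 divide [K:Q], and [K:Q] ≤ 3·2 = 6, so [K:Q] = 6. (Equivalently: Q(∛1072) ⊂ R but ω ∉ R, so [K : Q(∛1072)] = 2.)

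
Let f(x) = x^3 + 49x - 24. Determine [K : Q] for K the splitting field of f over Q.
[K : Q] = 6

By the rational root test, any rational root of the monic integer polynomial f(x) = x^3 + 49x - 24 must be an integer dividing the constant term -24, i.e. one of ±{1, 2, 3, 4, 6, 8, 12, 24}. Evaluating: f(1) = 26, f(-1) = -74, f(2) = 82, f(-2) = -130, f(3) = 150, f(-3) = -198, f(4) = 236, f(-4) = -284, f(6) = 486, f(-6) = -534, f(8) = 880, f(-8) = -928, f(12) = 2292, f(-12) = -2340, f(24) = 14976, f(-24) = -15024; none is 0, so f has no rational root and is therefore irreducible over Q (a cubic with no linear factor over a field is irreducible). For an irreducible cubic, the Galois group is A_3 or S_3 according as the discriminant disc(f) = -4a^3 - 27b^2 = -4·(49)^3 - 27·(-24)^2 = -486148 is or is not a square in Q. Here disc(f) = -486148 is not a perfect square in Q, so the Galois group of f over Q is not contained in A_3 and must be all of S_3. The splitting field has degree |S_3| = 6 over Q, so [K : Q] = 6.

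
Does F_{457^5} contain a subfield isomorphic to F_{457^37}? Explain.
No: F_{457^37} is not a subfield of F_{457^5}

F_{p^m} embeds in F_{p^n} iff m | n. Here 37 ∤ 5 (since 5 = 0·37 + 5 with remainder 5 ≠ 0), so F_{457^37} is not a subfield of F_{457^5}. Equivalently: if it were, the tower law would give 37 = [F_{457^37}:F_457] dividing [F_{457^5}:F_457] = 5, contradiction.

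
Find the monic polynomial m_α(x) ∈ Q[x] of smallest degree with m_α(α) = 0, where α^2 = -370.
m_α(x) = x^2 + 370

α satisfies α^2 + 370 = 0, so x^2 + 370 annihilates α. Since d = -370 is squarefree and ≠ 1, it is not a perfect square in Q, so x^2 + 370 has no rational root and is therefore irreducible over Q (a degree-2 polynomial over a field is irreducible iff it has no root). Hence m_α(x) = x^2 + 370.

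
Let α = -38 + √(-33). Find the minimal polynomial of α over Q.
m_α(x) = x^2 + 76x + 1477

From α + 38 = √(-33), squaring gives (α + 38)^2 = -33, i.e. α^2 + 76α + 1444 = -33, so α^2 + 76α + 1477 = 0. The discriminant of x^2 + 76x + 1477 is (76)^2 - 4·(1477) = 5776 - 5908 = -132, and 4·(-33) is not a perfect square in Q since -33 is squarefree and ≠ 1. Hence x^2 + 76x + 1477 is irreducible over Q and is the minimal polynomial of α.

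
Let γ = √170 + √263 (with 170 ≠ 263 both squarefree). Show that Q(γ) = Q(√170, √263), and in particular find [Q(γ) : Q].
[Q(γ) : Q] = 4 (equivalently, Q(γ) = Q(√170, √263))

Obviously Q(γ) ⊆ Q(√170, √263), and [Q(√170, √263):Q] = 4 (since 170, 263 are distinct squarefree integers > 1 with 44710 not a perfect square). To show equality we compute the minimal polynomial of γ. From γ = √170 + √263: γ^2 = 170 + 2√(44710) + 263 = 433 + 2√(44710), so γ^2 - 433 = 2√(44710); squaring, (γ^2 - 433)^2 = 4·44710, i.e. γ^4 - 866γ^2 + 187489 - 178840 = 0, i.e. γ^4 - 866γ^2 + 8649 = 0. So γ is a root of x^4 - 866x^2 + 8649. This polynomial is irreducible over Q: it has no rational root (each ±√170 ± √263 is irrational), and any factorization into two quadratics over Q would force √(44710) ∈ Q (pairing opposite roots) or √170, √263 ∈ Q (other pairings), all impossible. Hence [Q(γ):Q] = 4 = [Q(√170, √263):Q], so Q(γ) = Q(√170, √263).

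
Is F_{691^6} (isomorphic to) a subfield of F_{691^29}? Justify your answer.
No: F_{691^6} is not a subfield of F_{691^29}

F_{p^m} embeds in F_{p^n} iff m | n. Here 6 ∤ 29 (since 29 = 4·6 + 5 with remainder 5 ≠ 0), so F_{691^6} is not a subfield of F_{691^29}. Equivalently: if it were, the tower law would give 6 = [F_{691^6}:F_691] dividing [F_{691^29}:F_691] = 29, contradiction.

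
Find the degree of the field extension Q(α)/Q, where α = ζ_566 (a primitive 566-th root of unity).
[Q(α):Q] = 282

The minimal polynomial of ζ_566 over Q is the 566-th cyclotomic polynomial Φ_566(x), which is irreducible over Q and has degree φ(566) = 282. Hence [Q(α):Q] = φ(566) = 282.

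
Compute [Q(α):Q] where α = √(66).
[Q(α):Q] = 2

[Q(α):Q] equals the degree of the minimal polynomial of α. Here α^2 = 66 and x^2 - 66 is irreducible (d = 66 is squarefree, ≠ 1, hence not a square), so deg(m_α) = 2. Thus [Q(α):Q] = 2.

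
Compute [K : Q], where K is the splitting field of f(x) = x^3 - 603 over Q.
[K : Q] = 6

The roots of x^3 - 603 are ∛603, ω∛603, ω^2∛603 where ω = e^(2πi/3) is a primitive cube root of unity, so K = Q(∛603, ω). Now [Q(∛603):Q] = 3 (since 603 is not a perfect cube, x^3 - 603 is irreducible) and [Q(ω):Q] = 2. Both 2 and 3 divide [K:Q], and [K:Q] ≤ 3·2 = 6, so [K:Q] = 6. (Equivalently: Q(∛603) ⊂ R but ω ∉ R, so [K : Q(∛603)] = 2.)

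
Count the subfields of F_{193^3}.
F_{193^3} has 2 subfields

The subfields of F_{p^n} are exactly the fields F_{p^d} for d | n (each is the fixed field of the unique index-d subgroup of Gal(F_{p^n}/F_p) ≅ Z/nZ). The divisors of n = 3 are {1, 3}, giving 2 subfields: F_{193^1}, F_{193^3}.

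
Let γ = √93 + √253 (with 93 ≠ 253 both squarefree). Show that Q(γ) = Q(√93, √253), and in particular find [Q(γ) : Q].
[Q(γ) : Q] = 4 (equivalently, Q(γ) = Q(√93, √253))

Obviously Q(γ) ⊆ Q(√93, √253), and [Q(√93, √253):Q] = 4 (since 93, 253 are distinct squarefree integers > 1 with 23529 not a perfect square). To show equality we compute the minimal polynomial of γ. From γ = √93 + √253: γ^2 = 93 + 2√(23529) + 253 = 346 + 2√(23529), so γ^2 - 346 = 2√(23529); squaring, (γ^2 - 346)^2 = 4·23529, i.e. γ^4 - 692γ^2 + 119716 - 94116 = 0, i.e. γ^4 - 692γ^2 + 25600 = 0. So γ is a root of x^4 - 692x^2 + 25600. This polynomial is irreducible over Q: it has no rational root (each ±√93 ± √253 is irrational), and any factorization into two quadratics over Q would force √(23529) ∈ Q (pairing opposite roots) or √93, √253 ∈ Q (other pairings), all impossible. Hence [Q(γ):Q] = 4 = [Q(√93, √253):Q], so Q(γ) = Q(√93, √253).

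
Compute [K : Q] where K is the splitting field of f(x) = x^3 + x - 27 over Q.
[K : Q] = 6

By the rational root test, any rational root of the monic integer polynomial f(x) = x^3 + x - 27 must be an integer dividing the constant term -27, i.e. one of ±{1, 3, 9, 27}. Evaluating: f(1) = -25, f(-1) = -29, f(3) = 3, f(-3) = -57, f(9) = 711, f(-9) = -765, f(27) = 19683, f(-27) = -19737; none is 0, so f has no rational root and is therefore irreducible over Q (a cubic with no linear factor over a field is irreducible). For an irreducible cubic, the Galois group is A_3 or S_3 according as the discriminant disc(f) = -4a^3 - 27b^2 = -4·(1)^3 - 27·(-27)^2 = -19687 is or is not a square in Q. Here disc(f) = -19687 is not a perfect square in Q, so the Galois group of f over Q is not contained in A_3 and must be all of S_3. The splitting field has degree |S_3| = 6 over Q, so [K : Q] = 6.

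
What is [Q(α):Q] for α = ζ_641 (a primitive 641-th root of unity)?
[Q(α):Q] = 640

The minimal polynomial of ζ_641 over Q is the 641-th cyclotomic polynomial Φ_641(x), which is irreducible over Q and has degree φ(641) = 640. Hence [Q(α):Q] = φ(641) = 640.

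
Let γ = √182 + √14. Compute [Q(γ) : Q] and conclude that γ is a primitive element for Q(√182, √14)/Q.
[Q(γ) : Q] = 4 (equivalently, Q(γ) = Q(√182, √14))

Obviously Q(γ) ⊆ Q(√182, √14), and [Q(√182, √14):Q] = 4 (since 182, 14 are distinct squarefree integers > 1 with 2548 not a perfect square). To show equality we compute the minimal polynomial of γ. From γ = √182 + √14: γ^2 = 182 + 2√(2548) + 14 = 196 + 2√(2548), so γ^2 - 196 = 2√(2548); squaring, (γ^2 - 196)^2 = 4·2548, i.e. γ^4 - 392γ^2 + 38416 - 10192 = 0, i.e. γ^4 - 392γ^2 + 28224 = 0. So γ is a root of x^4 - 392x^2 + 28224. This polynomial is irreducible over Q: it has no rational root (each ±√182 ± √14 is irrational), and any factorization into two quadratics over Q would force √(2548) ∈ Q (pairing opposite roots) or √182, √14 ∈ Q (other pairings), all impossible. Hence [Q(γ):Q] = 4 = [Q(√182, √14):Q], so Q(γ) = Q(√182, √14).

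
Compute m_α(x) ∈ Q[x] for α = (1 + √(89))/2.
m_α(x) = x^2 - x - 22

From 2α - 1 = √(89), squaring gives (2α - 1)^2 = 89, i.e. 4α^2 - 4α + 1 = 89, so α^2 - α + (1 - 89)/4 = 0. Since 89 ≡ 1 (mod 4), (1 - 89)/4 = -22 ∈ Z. The polynomial x^2 - x - 22 has discriminant 1 - 4·(-22) = 89, which is not a perfect square in Q (d = 89 is squarefree and ≠ 1), so x^2 - x - 22 is irreducible over Q. It is the minimal polynomial of α.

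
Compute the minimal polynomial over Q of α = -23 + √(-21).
m_α(x) = x^2 + 46x + 550

From α + 23 = √(-21), squaring gives (α + 23)^2 = -21, i.e. α^2 + 46α + 529 = -21, so α^2 + 46α + 550 = 0. The discriminant of x^2 + 46x + 550 is (46)^2 - 4·(550) = 2116 - 2200 = -84, and 4·(-21) is not a perfect square in Q since -21 is squarefree and ≠ 1. Hence x^2 + 46x + 550 is irreducible over Q and is the minimal polynomial of α.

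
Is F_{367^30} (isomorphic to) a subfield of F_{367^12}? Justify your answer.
No: F_{367^30} is not a subfield of F_{367^12}

F_{p^m} embeds in F_{p^n} iff m | n. Here 30 ∤ 12 (since 12 = 0·30 + 12 with remainder 12 ≠ 0), so F_{367^30} is not a subfield of F_{367^12}. Equivalently: if it were, the tower law would give 30 = [F_{367^30}:F_367] dividing [F_{367^12}:F_367] = 12, contradiction.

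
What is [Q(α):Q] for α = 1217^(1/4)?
[Q(α):Q] = 4

α is a root of x^4 - 1217. By Eisenstein's criterion at the prime p = 1217 (which divides the constant term 1217 but p^2 = 1481089 does not, since 1217 is squarefree), x^4 - 1217 is irreducible over Q. Hence [Q(α):Q] = 4.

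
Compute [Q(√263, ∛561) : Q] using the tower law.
[Q(√263, ∛561) : Q] = 6

Let L = Q(√263, ∛561). Since Q(√263) ⊂ L and [Q(√263):Q] = 2, the tower law gives 2 | [L:Q]. Likewise Q(∛561) ⊂ L with [Q(∛561):Q] = 3 (because 561 is not a perfect cube), so 3 | [L:Q]. As gcd(2,3) = 1, [L:Q] is divisible by 6. Conversely L is generated over Q by √263 and ∛561, so [L:Q] ≤ 2·3 = 6. Therefore [Q(√263, ∛561) : Q] = 6.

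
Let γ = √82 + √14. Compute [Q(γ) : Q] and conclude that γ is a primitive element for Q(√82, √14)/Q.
[Q(γ) : Q] = 4 (equivalently, Q(γ) = Q(√82, √14))

Obviously Q(γ) ⊆ Q(√82, √14), and [Q(√82, √14):Q] = 4 (since 82, 14 are distinct squarefree integers > 1 with 1148 not a perfect square). To show equality we compute the minimal polynomial of γ. From γ = √82 + √14: γ^2 = 82 + 2√(1148) + 14 = 96 + 2√(1148), so γ^2 - 96 = 2√(1148); squaring, (γ^2 - 96)^2 = 4·1148, i.e. γ^4 - 192γ^2 + 9216 - 4592 = 0, i.e. γ^4 - 192γ^2 + 4624 = 0. So γ is a root of x^4 - 192x^2 + 4624. This polynomial is irreducible over Q: it has no rational root (each ±√82 ± √14 is irrational), and any factorization into two quadratics over Q would force √(1148) ∈ Q (pairing opposite roots) or √82, √14 ∈ Q (other pairings), all impossible. Hence [Q(γ):Q] = 4 = [Q(√82, √14):Q], so Q(γ) = Q(√82, √14).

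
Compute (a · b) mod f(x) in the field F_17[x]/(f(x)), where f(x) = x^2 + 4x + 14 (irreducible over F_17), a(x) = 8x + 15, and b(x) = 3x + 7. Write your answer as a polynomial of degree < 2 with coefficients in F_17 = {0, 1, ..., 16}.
a · b ≡ 5x + 7 (mod f(x))

Multiply in F_17[x]: a(x)·b(x) = (8x + 15)·(3x + 7) = 7x^2 + 16x + 3. This has degree ≥ 2, so divide by f(x) over F_17: 7x^2 + 16x + 3 = (7)·(x^2 + 4x + 14) + (5x + 7). Hence a·b ≡ 5x + 7 (mod f). (F_17[x]/(f) is a field with 17^2 = 289 elements since f is irreducible of degree 2.)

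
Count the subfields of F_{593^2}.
F_{593^2} has 2 subfields

The subfields of F_{p^n} are exactly the fields F_{p^d} for d | n (each is the fixed field of the unique index-d subgroup of Gal(F_{p^n}/F_p) ≅ Z/nZ). The divisors of n = 2 are {1, 2}, giving 2 subfields: F_{593^1}, F_{593^2}.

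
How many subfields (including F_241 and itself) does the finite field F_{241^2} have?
F_{241^2} has 2 subfields

The subfields of F_{p^n} are exactly the fields F_{p^d} for d | n (each is the fixed field of the unique index-d subgroup of Gal(F_{p^n}/F_p) ≅ Z/nZ). The divisors of n = 2 are {1, 2}, giving 2 subfields: F_{241^1}, F_{241^2}.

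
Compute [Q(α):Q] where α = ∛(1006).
[Q(α):Q] = 3

The minimal polynomial of α is x^3 - 1006, irreducible over Q since 1006 is not a perfect cube (so x^3 - 1006 has no rational root). Hence [Q(α):Q] = deg(m_α) = 3.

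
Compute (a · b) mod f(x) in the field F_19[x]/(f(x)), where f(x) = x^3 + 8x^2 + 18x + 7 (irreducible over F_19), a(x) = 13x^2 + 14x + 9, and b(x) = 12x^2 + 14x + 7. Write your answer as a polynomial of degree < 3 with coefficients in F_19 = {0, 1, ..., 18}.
a · b ≡ 2x^2 + x + 3 (mod f(x))

Multiply in F_19[x]: a(x)·b(x) = (13x^2 + 14x + 9)·(12x^2 + 14x + 7) = 4x^4 + 8x^3 + 15x^2 + 15x + 6. This has degree ≥ 3, so divide by f(x) over F_19: 4x^4 + 8x^3 + 15x^2 + 15x + 6 = (4x + 14)·(x^3 + 8x^2 + 18x + 7) + (2x^2 + x + 3). Hence a·b ≡ 2x^2 + x + 3 (mod f). (F_19[x]/(f) is a field with 19^3 = 6859 elements since f is irreducible of degree 3.)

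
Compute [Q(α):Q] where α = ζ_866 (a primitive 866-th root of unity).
[Q(α):Q] = 432

The minimal polynomial of ζ_866 over Q is the 866-th cyclotomic polynomial Φ_866(x), which is irreducible over Q and has degree φ(866) = 432. Hence [Q(α):Q] = φ(866) = 432.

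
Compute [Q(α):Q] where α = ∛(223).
[Q(α):Q] = 3

The minimal polynomial of α is x^3 - 223, irreducible over Q since 223 is not a perfect cube (so x^3 - 223 has no rational root). Hence [Q(α):Q] = deg(m_α) = 3.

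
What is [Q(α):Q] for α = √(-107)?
[Q(α):Q] = 2

[Q(α):Q] equals the degree of the minimal polynomial of α. Here α^2 = -107 and x^2 + 107 is irreducible (d = -107 is squarefree, ≠ 1, hence not a square), so deg(m_α) = 2. Thus [Q(α):Q] = 2.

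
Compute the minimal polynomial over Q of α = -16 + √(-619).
m_α(x) = x^2 + 32x + 875

From α + 16 = √(-619), squaring gives (α + 16)^2 = -619, i.e. α^2 + 32α + 256 = -619, so α^2 + 32α + 875 = 0. The discriminant of x^2 + 32x + 875 is (32)^2 - 4·(875) = 1024 - 3500 = -2476, and 4·(-619) is not a perfect square in Q since -619 is squarefree and ≠ 1. Hence x^2 + 32x + 875 is irreducible over Q and is the minimal polynomial of α.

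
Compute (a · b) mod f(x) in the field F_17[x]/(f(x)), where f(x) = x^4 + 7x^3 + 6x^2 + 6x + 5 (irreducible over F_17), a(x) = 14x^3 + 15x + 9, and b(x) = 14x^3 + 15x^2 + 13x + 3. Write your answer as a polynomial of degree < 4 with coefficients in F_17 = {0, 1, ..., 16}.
a · b ≡ 10x^3 + 13x^2 + 3x + 14 (mod f(x))

Multiply in F_17[x]: a(x)·b(x) = (14x^3 + 15x + 9)·(14x^3 + 15x^2 + 13x + 3) = 9x^6 + 6x^5 + x^4 + 2x^3 + 7x^2 + 9x + 10. This has degree ≥ 4, so divide by f(x) over F_17: 9x^6 + 6x^5 + x^4 + 2x^3 + 7x^2 + 9x + 10 = (9x^2 + 11x + 6)·(x^4 + 7x^3 + 6x^2 + 6x + 5) + (10x^3 + 13x^2 + 3x + 14). Hence a·b ≡ 10x^3 + 13x^2 + 3x + 14 (mod f). (F_17[x]/(f) is a field with 17^4 = 83521 elements since f is irreducible of degree 4.)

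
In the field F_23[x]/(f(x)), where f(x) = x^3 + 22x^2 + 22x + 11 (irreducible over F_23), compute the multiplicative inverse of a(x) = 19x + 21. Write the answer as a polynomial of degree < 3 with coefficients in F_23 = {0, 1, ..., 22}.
a(x)^(-1) ≡ 7x^2 + x + 4 (mod f(x))

Since f is irreducible over F_23, F_23[x]/(f) is a field and a(x) ≠ 0 has an inverse. Apply the extended Euclidean algorithm to f(x) and a(x) in F_23[x]: f(x) = (17x^2 + 9x + 13)·a(x) + (14). The last nonzero remainder is the constant 14 = gcd(f, a) in F_23. Back-substituting through the division chain expresses 14 = s(x)·a(x) + t(x)·f(x) with s(x) ≡ 6x^2 + 14x + 10 (mod f), so (6x^2 + 14x + 10)·a(x) ≡ 14 (mod f). Multiplying by 14^(-1) ≡ 5 in F_23 gives a(x)^(-1) ≡ 5·(6x^2 + 14x + 10) ≡ 7x^2 + x + 4 (mod f). Check: (19x + 21)·(7x^2 + x + 4) = 18x^3 + 5x^2 + 5x + 15 ≡ 1 (mod x^3 + 22x^2 + 22x + 11).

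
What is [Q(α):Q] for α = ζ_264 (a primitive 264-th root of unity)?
[Q(α):Q] = 80

The minimal polynomial of ζ_264 over Q is the 264-th cyclotomic polynomial Φ_264(x), which is irreducible over Q and has degree φ(264) = 80. Hence [Q(α):Q] = φ(264) = 80.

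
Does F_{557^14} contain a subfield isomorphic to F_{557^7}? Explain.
Yes: F_{557^7} is a subfield of F_{557^14}

F_{p^m} embeds in F_{p^n} iff m | n (since F_{p^n} is the splitting field of x^(p^n) - x, and F_{p^m} ⊂ F_{p^n} forces p^n to be a power of p^m, i.e. m | n; conversely if m | n then every root of x^(p^m) - x is a root of x^(p^n) - x). Here 7 | 14 (since 14 = 2·7), so F_{557^7} is a subfield of F_{557^14}, and [F_{557^14} : F_{557^7}] = 14/7 = 2.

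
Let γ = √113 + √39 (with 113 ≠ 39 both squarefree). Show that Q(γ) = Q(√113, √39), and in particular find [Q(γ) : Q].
[Q(γ) : Q] = 4 (equivalently, Q(γ) = Q(√113, √39))

Obviously Q(γ) ⊆ Q(√113, √39), and [Q(√113, √39):Q] = 4 (since 113, 39 are distinct squarefree integers > 1 with 4407 not a perfect square). To show equality we compute the minimal polynomial of γ. From γ = √113 + √39: γ^2 = 113 + 2√(4407) + 39 = 152 + 2√(4407), so γ^2 - 152 = 2√(4407); squaring, (γ^2 - 152)^2 = 4·4407, i.e. γ^4 - 304γ^2 + 23104 - 17628 = 0, i.e. γ^4 - 304γ^2 + 5476 = 0. So γ is a root of x^4 - 304x^2 + 5476. This polynomial is irreducible over Q: it has no rational root (each ±√113 ± √39 is irrational), and any factorization into two quadratics over Q would force √(4407) ∈ Q (pairing opposite roots) or √113, √39 ∈ Q (other pairings), all impossible. Hence [Q(γ):Q] = 4 = [Q(√113, √39):Q], so Q(γ) = Q(√113, √39).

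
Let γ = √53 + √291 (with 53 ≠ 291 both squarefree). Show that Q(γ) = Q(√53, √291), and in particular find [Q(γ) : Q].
[Q(γ) : Q] = 4 (equivalently, Q(γ) = Q(√53, √291))

Obviously Q(γ) ⊆ Q(√53, √291), and [Q(√53, √291):Q] = 4 (since 53, 291 are distinct squarefree integers > 1 with 15423 not a perfect square). To show equality we compute the minimal polynomial of γ. From γ = √53 + √291: γ^2 = 53 + 2√(15423) + 291 = 344 + 2√(15423), so γ^2 - 344 = 2√(15423); squaring, (γ^2 - 344)^2 = 4·15423, i.e. γ^4 - 688γ^2 + 118336 - 61692 = 0, i.e. γ^4 - 688γ^2 + 56644 = 0. So γ is a root of x^4 - 688x^2 + 56644. This polynomial is irreducible over Q: it has no rational root (each ±√53 ± √291 is irrational), and any factorization into two quadratics over Q would force √(15423) ∈ Q (pairing opposite roots) or √53, √291 ∈ Q (other pairings), all impossible. Hence [Q(γ):Q] = 4 = [Q(√53, √291):Q], so Q(γ) = Q(√53, √291).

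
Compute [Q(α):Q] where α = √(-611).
[Q(α):Q] = 2

[Q(α):Q] equals the degree of the minimal polynomial of α. Here α^2 = -611 and x^2 + 611 is irreducible (d = -611 is squarefree, ≠ 1, hence not a square), so deg(m_α) = 2. Thus [Q(α):Q] = 2.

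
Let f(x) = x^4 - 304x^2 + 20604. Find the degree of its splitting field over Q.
[K : Q] = 4

Solving the quadratic in x^2: x^2 = (304 ± √(304^2 - 4·20604))/2 = (304 ± √10000)/2 = (304 ± 100)/2, giving x^2 = 202 or x^2 = 102. So f(x) = (x^2 - 202)(x^2 - 102) and the roots of f are ±√202, ±√102. Hence the splitting field is K = Q(√202, √102). Since 202 and 102 are distinct squarefree integers > 1, their product 20604 is not a perfect square, so √102 ∉ Q(√202). By the tower law [K:Q] = [Q(√202,√102):Q(√202)] · [Q(√202):Q] = 2 · 2 = 4.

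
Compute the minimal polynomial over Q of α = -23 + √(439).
m_α(x) = x^2 + 46x + 90

From α + 23 = √(439), squaring gives (α + 23)^2 = 439, i.e. α^2 + 46α + 529 = 439, so α^2 + 46α + 90 = 0. The discriminant of x^2 + 46x + 90 is (46)^2 - 4·(90) = 2116 - 360 = 1756, and 4·(439) is not a perfect square in Q since 439 is squarefree and ≠ 1. Hence x^2 + 46x + 90 is irreducible over Q and is the minimal polynomial of α.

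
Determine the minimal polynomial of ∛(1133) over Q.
m_α(x) = x^3 - 1133

α satisfies α^3 = 1133, so x^3 - 1133 annihilates α. By the rational root test, a rational root p/q (in lowest terms) of x^3 - 1133 would satisfy p^3 = 1133 q^3, forcing q = 1 and p^3 = 1133; but 1133 is not a perfect cube, contradiction. A monic cubic over Q with no rational root is irreducible (any nontrivial factorization would include a linear factor). Hence x^3 - 1133 is the minimal polynomial of α, and in particular [Q(α):Q] = 3.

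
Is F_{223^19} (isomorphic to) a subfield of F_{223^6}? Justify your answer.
No: F_{223^19} is not a subfield of F_{223^6}

F_{p^m} embeds in F_{p^n} iff m | n. Here 19 ∤ 6 (since 6 = 0·19 + 6 with remainder 6 ≠ 0), so F_{223^19} is not a subfield of F_{223^6}. Equivalently: if it were, the tower law would give 19 = [F_{223^19}:F_223] dividing [F_{223^6}:F_223] = 6, contradiction.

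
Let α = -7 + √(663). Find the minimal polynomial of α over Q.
m_α(x) = x^2 + 14x - 614

From α + 7 = √(663), squaring gives (α + 7)^2 = 663, i.e. α^2 + 14α + 49 = 663, so α^2 + 14α - 614 = 0. The discriminant of x^2 + 14x - 614 is (14)^2 - 4·(-614) = 196 + 2456 = 2652, and 4·(663) is not a perfect square in Q since 663 is squarefree and ≠ 1. Hence x^2 + 14x - 614 is irreducible over Q and is the minimal polynomial of α.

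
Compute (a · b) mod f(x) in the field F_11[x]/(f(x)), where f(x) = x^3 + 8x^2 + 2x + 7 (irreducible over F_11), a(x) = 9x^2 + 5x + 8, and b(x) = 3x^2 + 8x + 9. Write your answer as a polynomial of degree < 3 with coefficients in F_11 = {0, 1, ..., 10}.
a · b ≡ x^2 + 2x + 7 (mod f(x))

Multiply in F_11[x]: a(x)·b(x) = (9x^2 + 5x + 8)·(3x^2 + 8x + 9) = 5x^4 + 10x^3 + 2x^2 + 10x + 6. This has degree ≥ 3, so divide by f(x) over F_11: 5x^4 + 10x^3 + 2x^2 + 10x + 6 = (5x + 3)·(x^3 + 8x^2 + 2x + 7) + (x^2 + 2x + 7). Hence a·b ≡ x^2 + 2x + 7 (mod f). (F_11[x]/(f) is a field with 11^3 = 1331 elements since f is irreducible of degree 3.)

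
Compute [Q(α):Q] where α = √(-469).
[Q(α):Q] = 2

[Q(α):Q] equals the degree of the minimal polynomial of α. Here α^2 = -469 and x^2 + 469 is irreducible (d = -469 is squarefree, ≠ 1, hence not a square), so deg(m_α) = 2. Thus [Q(α):Q] = 2.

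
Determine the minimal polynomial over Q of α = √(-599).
m_α(x) = x^2 + 599

α satisfies α^2 + 599 = 0, so x^2 + 599 annihilates α. Since d = -599 is squarefree and ≠ 1, it is not a perfect square in Q, so x^2 + 599 has no rational root and is therefore irreducible over Q (a degree-2 polynomial over a field is irreducible iff it has no root). Hence m_α(x) = x^2 + 599.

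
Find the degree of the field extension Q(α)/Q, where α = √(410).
[Q(α):Q] = 2

[Q(α):Q] equals the degree of the minimal polynomial of α. Here α^2 = 410 and x^2 - 410 is irreducible (d = 410 is squarefree, ≠ 1, hence not a square), so deg(m_α) = 2. Thus [Q(α):Q] = 2.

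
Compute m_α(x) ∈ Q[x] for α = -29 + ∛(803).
m_α(x) = x^3 + 87x^2 + 2523x + 23586

Set β = α + 29 = ∛(803), so β^3 = 803. Then (α + 29)^3 - 803 = 0, i.e. α is a root of g(x) = (x + 29)^3 - 803 = x^3 + 87x^2 + 2523x + 23586. Since g(x) = h(x + 29) where h(x) = x^3 - 803, and h is irreducible over Q (because 803 is not a perfect cube, so h has no rational root, and a monic cubic with no rational root is irreducible), g is also irreducible (irreducibility is preserved under the substitution x → x + 29). Hence m_α(x) = x^3 + 87x^2 + 2523x + 23586.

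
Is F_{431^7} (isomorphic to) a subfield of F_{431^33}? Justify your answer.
No: F_{431^7} is not a subfield of F_{431^33}

F_{p^m} embeds in F_{p^n} iff m | n. Here 7 ∤ 33 (since 33 = 4·7 + 5 with remainder 5 ≠ 0), so F_{431^7} is not a subfield of F_{431^33}. Equivalently: if it were, the tower law would give 7 = [F_{431^7}:F_431] dividing [F_{431^33}:F_431] = 33, contradiction.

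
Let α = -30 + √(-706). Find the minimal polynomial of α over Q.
m_α(x) = x^2 + 60x + 1606

From α + 30 = √(-706), squaring gives (α + 30)^2 = -706, i.e. α^2 + 60α + 900 = -706, so α^2 + 60α + 1606 = 0. The discriminant of x^2 + 60x + 1606 is (60)^2 - 4·(1606) = 3600 - 6424 = -2824, and 4·(-706) is not a perfect square in Q since -706 is squarefree and ≠ 1. Hence x^2 + 60x + 1606 is irreducible over Q and is the minimal polynomial of α.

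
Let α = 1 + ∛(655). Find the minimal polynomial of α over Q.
m_α(x) = x^3 - 3x^2 + 3x - 656

Set β = α - 1 = ∛(655), so β^3 = 655. Then (α - 1)^3 - 655 = 0, i.e. α is a root of g(x) = (x - 1)^3 - 655 = x^3 - 3x^2 + 3x - 656. Since g(x) = h(x - 1) where h(x) = x^3 - 655, and h is irreducible over Q (because 655 is not a perfect cube, so h has no rational root, and a monic cubic with no rational root is irreducible), g is also irreducible (irreducibility is preserved under the substitution x → x - 1). Hence m_α(x) = x^3 - 3x^2 + 3x - 656.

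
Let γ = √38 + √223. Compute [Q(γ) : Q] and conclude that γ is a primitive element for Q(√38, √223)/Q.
[Q(γ) : Q] = 4 (equivalently, Q(γ) = Q(√38, √223))

Obviously Q(γ) ⊆ Q(√38, √223), and [Q(√38, √223):Q] = 4 (since 38, 223 are distinct squarefree integers > 1 with 8474 not a perfect square). To show equality we compute the minimal polynomial of γ. From γ = √38 + √223: γ^2 = 38 + 2√(8474) + 223 = 261 + 2√(8474), so γ^2 - 261 = 2√(8474); squaring, (γ^2 - 261)^2 = 4·8474, i.e. γ^4 - 522γ^2 + 68121 - 33896 = 0, i.e. γ^4 - 522γ^2 + 34225 = 0. So γ is a root of x^4 - 522x^2 + 34225. This polynomial is irreducible over Q: it has no rational root (each ±√38 ± √223 is irrational), and any factorization into two quadratics over Q would force √(8474) ∈ Q (pairing opposite roots) or √38, √223 ∈ Q (other pairings), all impossible. Hence [Q(γ):Q] = 4 = [Q(√38, √223):Q], so Q(γ) = Q(√38, √223).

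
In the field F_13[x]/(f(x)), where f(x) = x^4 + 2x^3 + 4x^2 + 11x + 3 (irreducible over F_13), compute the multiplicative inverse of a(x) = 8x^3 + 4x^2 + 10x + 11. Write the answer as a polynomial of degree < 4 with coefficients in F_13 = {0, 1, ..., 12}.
a(x)^(-1) ≡ 8x^3 + x^2 + 6x + 6 (mod f(x))

Since f is irreducible over F_13, F_13[x]/(f) is a field and a(x) ≠ 0 has an inverse. Apply the extended Euclidean algorithm to f(x) and a(x) in F_13[x]: f(x) = (5x + 1)·a(x) + (2x^2 + 11x + 5);  a(x) = (4x + 6)·(2x^2 + 11x + 5) + (2x + 7);  (2x^2 + 11x + 5) = (x + 2)·(2x + 7) + (4). The last nonzero remainder is the constant 4 = gcd(f, a) in F_13. Back-substituting through the division chain expresses 4 = s(x)·a(x) + t(x)·f(x) with s(x) ≡ 6x^3 + 4x^2 + 11x + 11 (mod f), so (6x^3 + 4x^2 + 11x + 11)·a(x) ≡ 4 (mod f). Multiplying by 4^(-1) ≡ 10 in F_13 gives a(x)^(-1) ≡ 10·(6x^3 + 4x^2 + 11x + 11) ≡ 8x^3 + x^2 + 6x + 6 (mod f). Check: (8x^3 + 4x^2 + 10x + 11)·(8x^3 + x^2 + 6x + 6) = 12x^6 + x^5 + 2x^4 + x^3 + 4x^2 + 9x + 1 ≡ 1 (mod x^4 + 2x^3 + 4x^2 + 11x + 3).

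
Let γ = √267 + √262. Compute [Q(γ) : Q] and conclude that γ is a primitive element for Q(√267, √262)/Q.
[Q(γ) : Q] = 4 (equivalently, Q(γ) = Q(√267, √262))

Obviously Q(γ) ⊆ Q(√267, √262), and [Q(√267, √262):Q] = 4 (since 267, 262 are distinct squarefree integers > 1 with 69954 not a perfect square). To show equality we compute the minimal polynomial of γ. From γ = √267 + √262: γ^2 = 267 + 2√(69954) + 262 = 529 + 2√(69954), so γ^2 - 529 = 2√(69954); squaring, (γ^2 - 529)^2 = 4·69954, i.e. γ^4 - 1058γ^2 + 279841 - 279816 = 0, i.e. γ^4 - 1058γ^2 + 25 = 0. So γ is a root of x^4 - 1058x^2 + 25. This polynomial is irreducible over Q: it has no rational root (each ±√267 ± √262 is irrational), and any factorization into two quadratics over Q would force √(69954) ∈ Q (pairing opposite roots) or √267, √262 ∈ Q (other pairings), all impossible. Hence [Q(γ):Q] = 4 = [Q(√267, √262):Q], so Q(γ) = Q(√267, √262).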